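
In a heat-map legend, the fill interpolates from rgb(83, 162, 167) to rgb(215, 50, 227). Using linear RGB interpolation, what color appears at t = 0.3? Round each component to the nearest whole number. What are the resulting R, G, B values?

(123, 128, 185)

R = 83 + 0.3 × (215 − 83) = 83 + 0.3 × 132 = 122.6 → 123
G = 162 + 0.3 × (50 − 162) = 162 + 0.3 × -112 = 128.4 → 128
B = 167 + 0.3 × (227 − 167) = 167 + 0.3 × 60 = 185 → 185
So the blended color is (123, 128, 185), about #7b80b9.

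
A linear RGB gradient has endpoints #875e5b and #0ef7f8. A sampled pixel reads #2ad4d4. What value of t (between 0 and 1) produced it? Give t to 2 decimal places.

0.77

Invert the lerp on the B channel (largest span, 157): t = (212 − 91) / (248 − 91) = 121/157 = 0.7707.
Check on R: (42 − 135)/(14 − 135) = 0.7686 ✓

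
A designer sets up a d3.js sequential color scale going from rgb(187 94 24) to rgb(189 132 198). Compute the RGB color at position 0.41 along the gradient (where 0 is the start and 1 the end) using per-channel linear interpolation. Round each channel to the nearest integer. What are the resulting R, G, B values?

R = 187 + 0.41 × (189 − 187) = 187 + 0.41 × 2 = 187.82 → 188
G = 94 + 0.41 × (132 − 94) = 94 + 0.41 × 38 = 109.58 → 110
B = 24 + 0.41 × (198 − 24) = 24 + 0.41 × 174 = 95.34 → 95
So the blended color is (188, 110, 95), about #bc6e5f.

(188, 110, 95)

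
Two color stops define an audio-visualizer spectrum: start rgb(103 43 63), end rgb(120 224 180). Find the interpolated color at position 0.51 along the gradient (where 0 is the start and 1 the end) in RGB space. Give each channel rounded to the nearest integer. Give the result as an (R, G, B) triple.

R = 103 + 0.51 × (120 − 103) = 103 + 0.51 × 17 = 111.67 → 112
G = 43 + 0.51 × (224 − 43) = 43 + 0.51 × 181 = 135.31 → 135
B = 63 + 0.51 × (180 − 63) = 63 + 0.51 × 117 = 122.67 → 123

(112, 135, 123)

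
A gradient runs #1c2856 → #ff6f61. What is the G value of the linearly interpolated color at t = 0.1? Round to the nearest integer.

G₁ = 40 (from #1c2856), G₂ = 111 (from #ff6f61).
G = 40 + 0.1 × (111 − 40) = 47.1 → 47

47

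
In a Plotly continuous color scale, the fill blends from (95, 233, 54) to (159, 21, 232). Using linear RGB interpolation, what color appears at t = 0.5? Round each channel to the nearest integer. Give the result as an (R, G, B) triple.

R = 95 + 0.5 × (159 − 95) = 95 + 0.5 × 64 = 127 → 127
G = 233 + 0.5 × (21 − 233) = 233 + 0.5 × -212 = 127 → 127
B = 54 + 0.5 × (232 − 54) = 54 + 0.5 × 178 = 143 → 143

(127, 127, 143)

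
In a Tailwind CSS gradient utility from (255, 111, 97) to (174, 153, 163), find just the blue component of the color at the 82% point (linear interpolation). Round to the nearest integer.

151

B = 97 + 0.82 × (163 − 97) = 151.12 → 151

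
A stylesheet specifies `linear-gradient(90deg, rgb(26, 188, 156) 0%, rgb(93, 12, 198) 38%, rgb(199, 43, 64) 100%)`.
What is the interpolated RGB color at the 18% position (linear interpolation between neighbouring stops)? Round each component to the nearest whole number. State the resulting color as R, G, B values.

18% lies between the 0% and 38% stops, so the local fraction is t = (18 − 0)/(38 − 0) = 18/38 ≈ 0.4737.
R = 26 + 0.4737 × (93 − 26) = 57.738 → 58
G = 188 + 0.4737 × (12 − 188) = 104.629 → 105
B = 156 + 0.4737 × (198 − 156) = 175.895 → 176

(58, 105, 176)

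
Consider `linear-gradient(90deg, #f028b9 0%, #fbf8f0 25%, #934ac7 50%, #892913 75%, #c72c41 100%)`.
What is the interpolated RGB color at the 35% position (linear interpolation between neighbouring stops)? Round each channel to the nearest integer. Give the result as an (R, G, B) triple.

35% lies between the 25% and 50% stops, so the local fraction is t = (35 − 25)/(50 − 25) = 10/25 ≈ 0.4.
#fbf8f0 → (251, 248, 240); #934ac7 → (147, 74, 199).
R = 251 + 0.4 × (147 − 251) = 209.4 → 209
G = 248 + 0.4 × (74 − 248) = 178.4 → 178
B = 240 + 0.4 × (199 − 240) = 223.6 → 224

(209, 178, 224)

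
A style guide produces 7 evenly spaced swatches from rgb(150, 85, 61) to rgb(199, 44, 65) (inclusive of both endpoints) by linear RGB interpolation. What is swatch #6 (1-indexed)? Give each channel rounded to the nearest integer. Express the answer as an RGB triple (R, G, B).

(191, 51, 64)

With 7 swatches and endpoints inclusive, swatch 6 sits at t = (6 − 1)/(7 − 1) = 5/6 ≈ 0.8333.
R = 150 + 0.8333 × (199 − 150) = 190.832 → 191
G = 85 + 0.8333 × (44 − 85) = 50.835 → 51
B = 61 + 0.8333 × (65 − 61) = 64.333 → 64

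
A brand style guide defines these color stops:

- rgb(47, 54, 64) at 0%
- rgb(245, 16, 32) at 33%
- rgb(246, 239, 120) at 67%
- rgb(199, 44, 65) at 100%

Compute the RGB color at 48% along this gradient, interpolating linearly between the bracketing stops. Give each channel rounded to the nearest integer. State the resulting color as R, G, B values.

(245, 114, 71)

48% lies between the 33% and 67% stops, so the local fraction is t = (48 − 33)/(67 − 33) = 15/34 ≈ 0.4412.
R = 245 + 0.4412 × (246 − 245) = 245.441 → 245
G = 16 + 0.4412 × (239 − 16) = 114.388 → 114
B = 32 + 0.4412 × (120 − 32) = 70.826 → 71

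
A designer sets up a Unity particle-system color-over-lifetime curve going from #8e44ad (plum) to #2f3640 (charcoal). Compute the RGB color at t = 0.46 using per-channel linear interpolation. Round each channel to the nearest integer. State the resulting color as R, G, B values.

(98, 62, 123)

#8e44ad → (142, 68, 173); #2f3640 → (47, 54, 64).
R = 142 + 0.46 × (47 − 142) = 142 + 0.46 × -95 = 98.3 → 98
G = 68 + 0.46 × (54 − 68) = 68 + 0.46 × -14 = 61.56 → 62
B = 173 + 0.46 × (64 − 173) = 173 + 0.46 × -109 = 122.86 → 123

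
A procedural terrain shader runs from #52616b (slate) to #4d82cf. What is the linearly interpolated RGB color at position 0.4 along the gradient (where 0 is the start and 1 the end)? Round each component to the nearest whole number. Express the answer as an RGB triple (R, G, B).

#52616b → (82, 97, 107); #4d82cf → (77, 130, 207).
R = 82 + 0.4 × (77 − 82) = 82 + 0.4 × -5 = 80 → 80
G = 97 + 0.4 × (130 − 97) = 97 + 0.4 × 33 = 110.2 → 110
B = 107 + 0.4 × (207 − 107) = 107 + 0.4 × 100 = 147 → 147
So the blended color is (80, 110, 147), about #506e93.

(80, 110, 147)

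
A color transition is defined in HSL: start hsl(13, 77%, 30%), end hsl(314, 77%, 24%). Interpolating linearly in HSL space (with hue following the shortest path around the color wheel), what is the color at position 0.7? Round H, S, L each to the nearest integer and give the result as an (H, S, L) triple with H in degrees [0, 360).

Hue: 314 − 13 = 301°, but |301| > 180 so the shorter arc goes the other way: Δh = 301 − 360 = -59°.
H = 13 + 0.7 × (-59) = -28.3 → -28 → -28 mod 360 = 332°
S = 77 + 0.7 × (77 − 77) = 77 → 77%
L = 30 + 0.7 × (24 − 30) = 25.8 → 26%

(332, 77, 26)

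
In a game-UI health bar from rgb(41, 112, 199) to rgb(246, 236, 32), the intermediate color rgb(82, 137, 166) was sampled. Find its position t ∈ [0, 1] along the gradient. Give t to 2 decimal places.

Invert the lerp on the R channel (largest span, 205): t = (82 − 41) / (246 − 41) = 41/205 = 0.2.
Check on G: (137 − 112)/(236 − 112) = 0.2016 ✓

0.20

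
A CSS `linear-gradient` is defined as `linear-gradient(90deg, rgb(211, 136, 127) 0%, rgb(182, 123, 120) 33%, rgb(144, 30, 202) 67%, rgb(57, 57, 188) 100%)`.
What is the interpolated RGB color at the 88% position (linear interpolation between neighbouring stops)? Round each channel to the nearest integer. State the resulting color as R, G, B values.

(89, 47, 193)

88% lies between the 67% and 100% stops, so the local fraction is t = (88 − 67)/(100 − 67) = 21/33 ≈ 0.6364.
R = 144 + 0.6364 × (57 − 144) = 88.633 → 89
G = 30 + 0.6364 × (57 − 30) = 47.183 → 47
B = 202 + 0.6364 × (188 − 202) = 193.09 → 193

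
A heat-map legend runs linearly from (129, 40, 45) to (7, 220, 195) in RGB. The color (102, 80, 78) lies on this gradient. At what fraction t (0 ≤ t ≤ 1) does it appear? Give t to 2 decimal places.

Invert the lerp on the G channel (largest span, 180): t = (80 − 40) / (220 − 40) = 40/180 = 0.22222.
Check on R: (102 − 129)/(7 − 129) = 0.2213 ✓

0.22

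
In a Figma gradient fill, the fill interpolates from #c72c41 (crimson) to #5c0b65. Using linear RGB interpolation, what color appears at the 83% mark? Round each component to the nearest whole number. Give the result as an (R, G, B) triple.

#c72c41 → (199, 44, 65); #5c0b65 → (92, 11, 101).
83% corresponds to t = 0.83.
R = 199 + 0.83 × (92 − 199) = 199 + 0.83 × -107 = 110.19 → 110
G = 44 + 0.83 × (11 − 44) = 44 + 0.83 × -33 = 16.61 → 17
B = 65 + 0.83 × (101 − 65) = 65 + 0.83 × 36 = 94.88 → 95

(110, 17, 95)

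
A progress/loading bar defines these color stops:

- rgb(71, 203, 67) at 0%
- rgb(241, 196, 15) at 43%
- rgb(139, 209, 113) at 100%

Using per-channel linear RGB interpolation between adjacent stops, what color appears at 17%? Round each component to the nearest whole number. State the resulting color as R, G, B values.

17% lies between the 0% and 43% stops, so the local fraction is t = (17 − 0)/(43 − 0) = 17/43 ≈ 0.3953.
R = 71 + 0.3953 × (241 − 71) = 138.201 → 138
G = 203 + 0.3953 × (196 − 203) = 200.233 → 200
B = 67 + 0.3953 × (15 − 67) = 46.444 → 46

(138, 200, 46)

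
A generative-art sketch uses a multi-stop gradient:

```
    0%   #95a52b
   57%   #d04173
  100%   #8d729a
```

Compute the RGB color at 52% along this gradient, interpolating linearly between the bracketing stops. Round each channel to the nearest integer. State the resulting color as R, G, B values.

52% lies between the 0% and 57% stops, so the local fraction is t = (52 − 0)/(57 − 0) = 52/57 ≈ 0.9123.
#95a52b → (149, 165, 43); #d04173 → (208, 65, 115).
R = 149 + 0.9123 × (208 − 149) = 202.826 → 203
G = 165 + 0.9123 × (65 − 165) = 73.77 → 74
B = 43 + 0.9123 × (115 − 43) = 108.686 → 109

(203, 74, 109)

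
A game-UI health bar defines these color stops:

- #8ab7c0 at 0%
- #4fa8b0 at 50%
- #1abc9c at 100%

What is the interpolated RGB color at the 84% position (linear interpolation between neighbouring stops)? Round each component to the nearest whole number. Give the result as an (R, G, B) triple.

84% lies between the 50% and 100% stops, so the local fraction is t = (84 − 50)/(100 − 50) = 34/50 ≈ 0.68.
#4fa8b0 → (79, 168, 176); #1abc9c → (26, 188, 156).
R = 79 + 0.68 × (26 − 79) = 42.96 → 43
G = 168 + 0.68 × (188 − 168) = 181.6 → 182
B = 176 + 0.68 × (156 − 176) = 162.4 → 162

(43, 182, 162)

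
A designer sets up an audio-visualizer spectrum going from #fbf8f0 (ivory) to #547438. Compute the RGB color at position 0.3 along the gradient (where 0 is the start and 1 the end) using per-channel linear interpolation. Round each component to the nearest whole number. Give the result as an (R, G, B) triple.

(201, 208, 185)

#fbf8f0 → (251, 248, 240); #547438 → (84, 116, 56).
R = 251 + 0.3 × (84 − 251) = 251 + 0.3 × -167 = 200.9 → 201
G = 248 + 0.3 × (116 − 248) = 248 + 0.3 × -132 = 208.4 → 208
B = 240 + 0.3 × (56 − 240) = 240 + 0.3 × -184 = 184.8 → 185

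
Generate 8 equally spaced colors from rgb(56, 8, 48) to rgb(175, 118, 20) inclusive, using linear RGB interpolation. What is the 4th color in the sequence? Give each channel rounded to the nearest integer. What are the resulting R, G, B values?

With 8 swatches and endpoints inclusive, swatch 4 sits at t = (4 − 1)/(8 − 1) = 3/7 ≈ 0.4286.
R = 56 + 0.4286 × (175 − 56) = 107.003 → 107
G = 8 + 0.4286 × (118 − 8) = 55.146 → 55
B = 48 + 0.4286 × (20 − 48) = 35.999 → 36

(107, 55, 36)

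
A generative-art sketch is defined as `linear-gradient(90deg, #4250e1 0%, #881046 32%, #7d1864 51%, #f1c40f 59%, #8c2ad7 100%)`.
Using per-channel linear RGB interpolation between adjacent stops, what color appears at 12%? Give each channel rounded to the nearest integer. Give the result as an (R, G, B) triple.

12% lies between the 0% and 32% stops, so the local fraction is t = (12 − 0)/(32 − 0) = 12/32 ≈ 0.375.
#4250e1 → (66, 80, 225); #881046 → (136, 16, 70).
R = 66 + 0.375 × (136 − 66) = 92.25 → 92
G = 80 + 0.375 × (16 − 80) = 56 → 56
B = 225 + 0.375 × (70 − 225) = 166.875 → 167

(92, 56, 167)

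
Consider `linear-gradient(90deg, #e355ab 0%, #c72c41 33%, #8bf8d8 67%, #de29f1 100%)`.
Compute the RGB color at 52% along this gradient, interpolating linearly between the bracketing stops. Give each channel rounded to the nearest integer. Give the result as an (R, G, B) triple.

(165, 158, 149)

52% lies between the 33% and 67% stops, so the local fraction is t = (52 − 33)/(67 − 33) = 19/34 ≈ 0.5588.
#c72c41 → (199, 44, 65); #8bf8d8 → (139, 248, 216).
R = 199 + 0.5588 × (139 − 199) = 165.472 → 165
G = 44 + 0.5588 × (248 − 44) = 157.995 → 158
B = 65 + 0.5588 × (216 − 65) = 149.379 → 149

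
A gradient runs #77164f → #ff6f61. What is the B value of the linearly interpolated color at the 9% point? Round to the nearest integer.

B₁ = 79 (from #77164f), B₂ = 97 (from #ff6f61).
B = 79 + 0.09 × (97 − 79) = 80.62 → 81

81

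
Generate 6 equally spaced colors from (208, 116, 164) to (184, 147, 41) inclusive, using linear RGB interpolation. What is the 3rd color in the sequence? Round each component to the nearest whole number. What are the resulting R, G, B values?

With 6 swatches and endpoints inclusive, swatch 3 sits at t = (3 − 1)/(6 − 1) = 2/5 ≈ 0.4.
R = 208 + 0.4 × (184 − 208) = 198.4 → 198
G = 116 + 0.4 × (147 − 116) = 128.4 → 128
B = 164 + 0.4 × (41 − 164) = 114.8 → 115

(198, 128, 115)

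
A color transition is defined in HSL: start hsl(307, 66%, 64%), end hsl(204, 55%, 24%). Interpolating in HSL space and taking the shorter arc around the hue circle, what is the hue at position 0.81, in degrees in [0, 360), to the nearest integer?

224

Hue arc: Δh = 204 − 307 = -103° (|Δh| ≤ 180, already the shorter path).
H = 307 + 0.81 × (-103) = 223.57 → 224°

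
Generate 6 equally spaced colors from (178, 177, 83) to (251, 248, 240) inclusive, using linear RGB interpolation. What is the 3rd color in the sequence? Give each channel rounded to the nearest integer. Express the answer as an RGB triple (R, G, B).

With 6 swatches and endpoints inclusive, swatch 3 sits at t = (3 − 1)/(6 − 1) = 2/5 ≈ 0.4.
R = 178 + 0.4 × (251 − 178) = 207.2 → 207
G = 177 + 0.4 × (248 − 177) = 205.4 → 205
B = 83 + 0.4 × (240 − 83) = 145.8 → 146

(207, 205, 146)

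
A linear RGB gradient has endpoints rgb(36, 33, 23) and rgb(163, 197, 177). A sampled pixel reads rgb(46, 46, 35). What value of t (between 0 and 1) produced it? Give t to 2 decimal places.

Invert the lerp on the G channel (largest span, 164): t = (46 − 33) / (197 − 33) = 13/164 = 0.079268.
Check on R: (46 − 36)/(163 − 36) = 0.07874 ✓

0.08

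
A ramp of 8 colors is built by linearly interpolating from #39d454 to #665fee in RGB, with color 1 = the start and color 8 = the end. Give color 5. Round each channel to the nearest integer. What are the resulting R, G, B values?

(83, 145, 172)

With 8 swatches and endpoints inclusive, swatch 5 sits at t = (5 − 1)/(8 − 1) = 4/7 ≈ 0.5714.
#39d454 → (57, 212, 84); #665fee → (102, 95, 238).
R = 57 + 0.5714 × (102 − 57) = 82.713 → 83
G = 212 + 0.5714 × (95 − 212) = 145.146 → 145
B = 84 + 0.5714 × (238 − 84) = 171.996 → 172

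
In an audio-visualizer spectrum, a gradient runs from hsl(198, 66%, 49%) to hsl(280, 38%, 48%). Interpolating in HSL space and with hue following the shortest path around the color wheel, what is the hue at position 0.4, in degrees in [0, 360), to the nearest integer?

231

Hue arc: Δh = 280 − 198 = 82° (|Δh| ≤ 180, already the shorter path).
H = 198 + 0.4 × (82) = 230.8 → 231°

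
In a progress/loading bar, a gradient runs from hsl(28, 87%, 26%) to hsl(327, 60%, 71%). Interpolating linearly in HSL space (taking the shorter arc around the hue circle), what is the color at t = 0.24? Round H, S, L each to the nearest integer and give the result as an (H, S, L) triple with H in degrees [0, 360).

(13, 81, 37)

Hue: 327 − 28 = 299°, but |299| > 180 so the shorter arc goes the other way: Δh = 299 − 360 = -61°.
H = 28 + 0.24 × (-61) = 13.36 → 13°
S = 87 + 0.24 × (60 − 87) = 80.52 → 81%
L = 26 + 0.24 × (71 − 26) = 36.8 → 37%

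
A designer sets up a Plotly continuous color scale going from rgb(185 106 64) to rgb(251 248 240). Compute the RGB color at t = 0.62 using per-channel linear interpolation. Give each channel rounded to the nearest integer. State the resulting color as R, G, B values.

R = 185 + 0.62 × (251 − 185) = 185 + 0.62 × 66 = 225.92 → 226
G = 106 + 0.62 × (248 − 106) = 106 + 0.62 × 142 = 194.04 → 194
B = 64 + 0.62 × (240 − 64) = 64 + 0.62 × 176 = 173.12 → 173

(226, 194, 173)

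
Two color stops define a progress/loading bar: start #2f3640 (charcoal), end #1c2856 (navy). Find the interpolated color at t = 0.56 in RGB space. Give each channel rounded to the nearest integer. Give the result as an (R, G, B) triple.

#2f3640 → (47, 54, 64); #1c2856 → (28, 40, 86).
R = 47 + 0.56 × (28 − 47) = 47 + 0.56 × -19 = 36.36 → 36
G = 54 + 0.56 × (40 − 54) = 54 + 0.56 × -14 = 46.16 → 46
B = 64 + 0.56 × (86 − 64) = 64 + 0.56 × 22 = 76.32 → 76

(36, 46, 76)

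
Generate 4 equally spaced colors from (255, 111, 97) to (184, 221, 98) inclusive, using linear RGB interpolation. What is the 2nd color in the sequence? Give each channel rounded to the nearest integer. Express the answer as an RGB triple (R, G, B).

(231, 148, 97)

With 4 swatches and endpoints inclusive, swatch 2 sits at t = (2 − 1)/(4 − 1) = 1/3 ≈ 0.3333.
R = 255 + 0.3333 × (184 − 255) = 231.336 → 231
G = 111 + 0.3333 × (221 − 111) = 147.663 → 148
B = 97 + 0.3333 × (98 − 97) = 97.333 → 97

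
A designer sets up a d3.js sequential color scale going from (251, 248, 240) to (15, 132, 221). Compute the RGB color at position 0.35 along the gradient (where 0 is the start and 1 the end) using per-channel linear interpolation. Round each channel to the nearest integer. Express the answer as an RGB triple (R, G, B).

(168, 207, 233)

R = 251 + 0.35 × (15 − 251) = 251 + 0.35 × -236 = 168.4 → 168
G = 248 + 0.35 × (132 − 248) = 248 + 0.35 × -116 = 207.4 → 207
B = 240 + 0.35 × (221 − 240) = 240 + 0.35 × -19 = 233.35 → 233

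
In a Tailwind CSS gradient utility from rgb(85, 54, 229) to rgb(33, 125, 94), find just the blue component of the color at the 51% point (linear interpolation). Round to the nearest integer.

160

B = 229 + 0.51 × (94 − 229) = 160.15 → 160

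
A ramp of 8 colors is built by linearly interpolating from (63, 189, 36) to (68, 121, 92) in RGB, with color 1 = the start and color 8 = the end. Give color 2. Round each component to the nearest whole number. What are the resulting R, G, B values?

With 8 swatches and endpoints inclusive, swatch 2 sits at t = (2 − 1)/(8 − 1) = 1/7 ≈ 0.1429.
R = 63 + 0.1429 × (68 − 63) = 63.715 → 64
G = 189 + 0.1429 × (121 − 189) = 179.283 → 179
B = 36 + 0.1429 × (92 − 36) = 44.002 → 44

(64, 179, 44)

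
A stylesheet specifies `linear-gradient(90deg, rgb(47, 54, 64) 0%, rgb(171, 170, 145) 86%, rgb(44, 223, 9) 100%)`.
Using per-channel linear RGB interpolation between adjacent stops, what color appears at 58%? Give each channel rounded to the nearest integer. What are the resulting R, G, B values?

58% lies between the 0% and 86% stops, so the local fraction is t = (58 − 0)/(86 − 0) = 58/86 ≈ 0.6744.
R = 47 + 0.6744 × (171 − 47) = 130.626 → 131
G = 54 + 0.6744 × (170 − 54) = 132.23 → 132
B = 64 + 0.6744 × (145 − 64) = 118.626 → 119

(131, 132, 119)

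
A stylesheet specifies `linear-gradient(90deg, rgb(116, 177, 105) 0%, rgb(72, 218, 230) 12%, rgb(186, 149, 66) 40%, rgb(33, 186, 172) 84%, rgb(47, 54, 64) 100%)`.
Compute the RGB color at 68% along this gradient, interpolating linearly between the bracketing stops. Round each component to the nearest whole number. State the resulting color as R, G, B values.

(89, 173, 133)

68% lies between the 40% and 84% stops, so the local fraction is t = (68 − 40)/(84 − 40) = 28/44 ≈ 0.6364.
R = 186 + 0.6364 × (33 − 186) = 88.631 → 89
G = 149 + 0.6364 × (186 − 149) = 172.547 → 173
B = 66 + 0.6364 × (172 − 66) = 133.458 → 133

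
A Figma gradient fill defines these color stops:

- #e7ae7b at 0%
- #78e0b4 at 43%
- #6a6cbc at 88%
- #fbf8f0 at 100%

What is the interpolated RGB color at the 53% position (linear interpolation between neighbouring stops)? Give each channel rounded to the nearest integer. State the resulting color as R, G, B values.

(117, 198, 182)

53% lies between the 43% and 88% stops, so the local fraction is t = (53 − 43)/(88 − 43) = 10/45 ≈ 0.2222.
#78e0b4 → (120, 224, 180); #6a6cbc → (106, 108, 188).
R = 120 + 0.2222 × (106 − 120) = 116.889 → 117
G = 224 + 0.2222 × (108 − 224) = 198.225 → 198
B = 180 + 0.2222 × (188 − 180) = 181.778 → 182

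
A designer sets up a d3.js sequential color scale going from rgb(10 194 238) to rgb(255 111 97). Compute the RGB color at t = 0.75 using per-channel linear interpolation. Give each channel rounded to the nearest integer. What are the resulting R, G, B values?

(194, 132, 132)

R = 10 + 0.75 × (255 − 10) = 10 + 0.75 × 245 = 193.75 → 194
G = 194 + 0.75 × (111 − 194) = 194 + 0.75 × -83 = 131.75 → 132
B = 238 + 0.75 × (97 − 238) = 238 + 0.75 × -141 = 132.25 → 132
So the blended color is (194, 132, 132), about #c28484.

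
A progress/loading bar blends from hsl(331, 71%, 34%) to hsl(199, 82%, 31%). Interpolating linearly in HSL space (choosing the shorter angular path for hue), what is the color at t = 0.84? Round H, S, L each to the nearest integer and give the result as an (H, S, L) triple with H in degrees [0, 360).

Hue arc: Δh = 199 − 331 = -132° (|Δh| ≤ 180, already the shorter path).
H = 331 + 0.84 × (-132) = 220.12 → 220°
S = 71 + 0.84 × (82 − 71) = 80.24 → 80%
L = 34 + 0.84 × (31 − 34) = 31.48 → 31%

(220, 80, 31)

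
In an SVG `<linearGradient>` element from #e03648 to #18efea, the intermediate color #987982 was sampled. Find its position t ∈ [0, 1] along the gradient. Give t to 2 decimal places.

0.36

Invert the lerp on the R channel (largest span, 200): t = (152 − 224) / (24 − 224) = -72/-200 = 0.36.
Check on G: (121 − 54)/(239 − 54) = 0.3622 ✓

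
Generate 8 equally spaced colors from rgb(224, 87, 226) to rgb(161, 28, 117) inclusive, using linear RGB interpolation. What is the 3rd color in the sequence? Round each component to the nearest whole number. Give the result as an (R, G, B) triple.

With 8 swatches and endpoints inclusive, swatch 3 sits at t = (3 − 1)/(8 − 1) = 2/7 ≈ 0.2857.
R = 224 + 0.2857 × (161 − 224) = 206.001 → 206
G = 87 + 0.2857 × (28 − 87) = 70.144 → 70
B = 226 + 0.2857 × (117 − 226) = 194.859 → 195

(206, 70, 195)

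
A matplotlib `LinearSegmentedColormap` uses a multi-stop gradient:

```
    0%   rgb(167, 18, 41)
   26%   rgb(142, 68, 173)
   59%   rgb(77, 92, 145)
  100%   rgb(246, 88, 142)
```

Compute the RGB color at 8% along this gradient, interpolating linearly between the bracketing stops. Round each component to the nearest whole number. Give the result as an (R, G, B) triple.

8% lies between the 0% and 26% stops, so the local fraction is t = (8 − 0)/(26 − 0) = 8/26 ≈ 0.3077.
R = 167 + 0.3077 × (142 − 167) = 159.308 → 159
G = 18 + 0.3077 × (68 − 18) = 33.385 → 33
B = 41 + 0.3077 × (173 − 41) = 81.616 → 82

(159, 33, 82)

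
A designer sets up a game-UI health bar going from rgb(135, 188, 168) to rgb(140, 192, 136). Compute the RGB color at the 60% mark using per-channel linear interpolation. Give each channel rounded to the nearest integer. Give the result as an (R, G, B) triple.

(138, 190, 149)

60% corresponds to t = 0.6.
R = 135 + 0.6 × (140 − 135) = 135 + 0.6 × 5 = 138 → 138
G = 188 + 0.6 × (192 − 188) = 188 + 0.6 × 4 = 190.4 → 190
B = 168 + 0.6 × (136 − 168) = 168 + 0.6 × -32 = 148.8 → 149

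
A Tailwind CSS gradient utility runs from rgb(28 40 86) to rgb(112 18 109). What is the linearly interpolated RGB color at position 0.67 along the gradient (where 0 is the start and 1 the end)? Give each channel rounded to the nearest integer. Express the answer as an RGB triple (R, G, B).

R = 28 + 0.67 × (112 − 28) = 28 + 0.67 × 84 = 84.28 → 84
G = 40 + 0.67 × (18 − 40) = 40 + 0.67 × -22 = 25.26 → 25
B = 86 + 0.67 × (109 − 86) = 86 + 0.67 × 23 = 101.41 → 101

(84, 25, 101)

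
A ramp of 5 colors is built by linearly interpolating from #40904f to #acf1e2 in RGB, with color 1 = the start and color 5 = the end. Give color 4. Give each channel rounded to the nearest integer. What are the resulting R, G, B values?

With 5 swatches and endpoints inclusive, swatch 4 sits at t = (4 − 1)/(5 − 1) = 3/4 ≈ 0.75.
#40904f → (64, 144, 79); #acf1e2 → (172, 241, 226).
R = 64 + 0.75 × (172 − 64) = 145 → 145
G = 144 + 0.75 × (241 − 144) = 216.75 → 217
B = 79 + 0.75 × (226 − 79) = 189.25 → 189

(145, 217, 189)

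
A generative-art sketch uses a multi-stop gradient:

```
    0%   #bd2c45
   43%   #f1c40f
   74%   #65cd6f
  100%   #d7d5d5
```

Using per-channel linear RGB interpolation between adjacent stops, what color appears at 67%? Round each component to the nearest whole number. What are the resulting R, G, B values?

(133, 203, 89)

67% lies between the 43% and 74% stops, so the local fraction is t = (67 − 43)/(74 − 43) = 24/31 ≈ 0.7742.
#f1c40f → (241, 196, 15); #65cd6f → (101, 205, 111).
R = 241 + 0.7742 × (101 − 241) = 132.612 → 133
G = 196 + 0.7742 × (205 − 196) = 202.968 → 203
B = 15 + 0.7742 × (111 − 15) = 89.323 → 89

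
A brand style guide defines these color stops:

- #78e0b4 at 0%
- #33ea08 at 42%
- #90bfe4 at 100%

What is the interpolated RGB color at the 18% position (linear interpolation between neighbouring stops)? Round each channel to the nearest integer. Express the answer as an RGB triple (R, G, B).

(90, 228, 106)

18% lies between the 0% and 42% stops, so the local fraction is t = (18 − 0)/(42 − 0) = 18/42 ≈ 0.4286.
#78e0b4 → (120, 224, 180); #33ea08 → (51, 234, 8).
R = 120 + 0.4286 × (51 − 120) = 90.427 → 90
G = 224 + 0.4286 × (234 − 224) = 228.286 → 228
B = 180 + 0.4286 × (8 − 180) = 106.281 → 106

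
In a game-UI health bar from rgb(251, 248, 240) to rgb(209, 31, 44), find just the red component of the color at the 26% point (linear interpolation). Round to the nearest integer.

240

R = 251 + 0.26 × (209 − 251) = 240.08 → 240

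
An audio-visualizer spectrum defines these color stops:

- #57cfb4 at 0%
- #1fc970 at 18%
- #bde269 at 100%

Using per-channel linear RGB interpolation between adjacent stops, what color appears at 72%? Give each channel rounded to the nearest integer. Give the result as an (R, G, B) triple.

(135, 217, 107)

72% lies between the 18% and 100% stops, so the local fraction is t = (72 − 18)/(100 − 18) = 54/82 ≈ 0.6585.
#1fc970 → (31, 201, 112); #bde269 → (189, 226, 105).
R = 31 + 0.6585 × (189 − 31) = 135.043 → 135
G = 201 + 0.6585 × (226 − 201) = 217.463 → 217
B = 112 + 0.6585 × (105 − 112) = 107.391 → 107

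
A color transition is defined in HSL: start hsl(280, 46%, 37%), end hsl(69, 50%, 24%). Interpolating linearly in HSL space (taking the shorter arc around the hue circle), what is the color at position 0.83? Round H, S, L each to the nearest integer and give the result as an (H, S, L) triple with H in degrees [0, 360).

(44, 49, 26)

Hue: 69 − 280 = -211°, but |-211| > 180 so the shorter arc goes the other way: Δh = -211 + 360 = 149°.
H = 280 + 0.83 × (149) = 403.67 → 404 → 404 mod 360 = 44°
S = 46 + 0.83 × (50 − 46) = 49.32 → 49%
L = 37 + 0.83 × (24 − 37) = 26.21 → 26%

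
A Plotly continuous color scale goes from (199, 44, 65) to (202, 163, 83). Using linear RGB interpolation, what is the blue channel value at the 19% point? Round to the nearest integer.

B = 65 + 0.19 × (83 − 65) = 68.42 → 68

68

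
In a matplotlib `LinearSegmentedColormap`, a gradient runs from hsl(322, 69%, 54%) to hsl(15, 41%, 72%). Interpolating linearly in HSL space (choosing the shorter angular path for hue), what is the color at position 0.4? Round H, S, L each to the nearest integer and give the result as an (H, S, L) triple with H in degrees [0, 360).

Hue: 15 − 322 = -307°, but |-307| > 180 so the shorter arc goes the other way: Δh = -307 + 360 = 53°.
H = 322 + 0.4 × (53) = 343.2 → 343°
S = 69 + 0.4 × (41 − 69) = 57.8 → 58%
L = 54 + 0.4 × (72 − 54) = 61.2 → 61%

(343, 58, 61)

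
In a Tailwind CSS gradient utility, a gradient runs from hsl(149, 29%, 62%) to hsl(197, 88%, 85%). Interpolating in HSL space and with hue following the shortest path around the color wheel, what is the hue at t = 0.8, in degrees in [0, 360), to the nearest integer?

Hue arc: Δh = 197 − 149 = 48° (|Δh| ≤ 180, already the shorter path).
H = 149 + 0.8 × (48) = 187.4 → 187°

187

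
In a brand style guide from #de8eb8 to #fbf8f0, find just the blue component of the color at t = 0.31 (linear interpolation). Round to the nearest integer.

201

B₁ = 184 (from #de8eb8), B₂ = 240 (from #fbf8f0).
B = 184 + 0.31 × (240 − 184) = 201.36 → 201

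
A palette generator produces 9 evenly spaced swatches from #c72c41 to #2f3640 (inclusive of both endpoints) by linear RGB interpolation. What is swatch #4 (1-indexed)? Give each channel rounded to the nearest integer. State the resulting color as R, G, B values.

With 9 swatches and endpoints inclusive, swatch 4 sits at t = (4 − 1)/(9 − 1) = 3/8 ≈ 0.375.
#c72c41 → (199, 44, 65); #2f3640 → (47, 54, 64).
R = 199 + 0.375 × (47 − 199) = 142 → 142
G = 44 + 0.375 × (54 − 44) = 47.75 → 48
B = 65 + 0.375 × (64 − 65) = 64.625 → 65

(142, 48, 65)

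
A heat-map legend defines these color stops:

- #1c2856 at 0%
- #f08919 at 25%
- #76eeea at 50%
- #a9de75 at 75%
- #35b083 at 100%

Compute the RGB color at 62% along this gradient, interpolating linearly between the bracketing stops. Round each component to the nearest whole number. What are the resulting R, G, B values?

(142, 230, 178)

62% lies between the 50% and 75% stops, so the local fraction is t = (62 − 50)/(75 − 50) = 12/25 ≈ 0.48.
#76eeea → (118, 238, 234); #a9de75 → (169, 222, 117).
R = 118 + 0.48 × (169 − 118) = 142.48 → 142
G = 238 + 0.48 × (222 − 238) = 230.32 → 230
B = 234 + 0.48 × (117 − 234) = 177.84 → 178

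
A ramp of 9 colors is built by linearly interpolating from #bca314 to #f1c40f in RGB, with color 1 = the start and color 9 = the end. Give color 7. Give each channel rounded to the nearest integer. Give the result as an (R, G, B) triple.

With 9 swatches and endpoints inclusive, swatch 7 sits at t = (7 − 1)/(9 − 1) = 6/8 ≈ 0.75.
#bca314 → (188, 163, 20); #f1c40f → (241, 196, 15).
R = 188 + 0.75 × (241 − 188) = 227.75 → 228
G = 163 + 0.75 × (196 − 163) = 187.75 → 188
B = 20 + 0.75 × (15 − 20) = 16.25 → 16

(228, 188, 16)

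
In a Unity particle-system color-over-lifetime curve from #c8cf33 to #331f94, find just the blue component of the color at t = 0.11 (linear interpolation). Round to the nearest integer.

B₁ = 51 (from #c8cf33), B₂ = 148 (from #331f94).
B = 51 + 0.11 × (148 − 51) = 61.67 → 62

62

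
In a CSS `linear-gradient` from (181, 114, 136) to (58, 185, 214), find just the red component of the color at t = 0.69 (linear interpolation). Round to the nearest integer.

R = 181 + 0.69 × (58 − 181) = 96.13 → 96

96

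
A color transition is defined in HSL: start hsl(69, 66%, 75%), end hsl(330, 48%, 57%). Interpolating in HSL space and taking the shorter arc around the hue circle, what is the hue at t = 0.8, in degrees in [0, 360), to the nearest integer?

350

Hue: 330 − 69 = 261°, but |261| > 180 so the shorter arc goes the other way: Δh = 261 − 360 = -99°.
H = 69 + 0.8 × (-99) = -10.2 → -10 → -10 mod 360 = 350°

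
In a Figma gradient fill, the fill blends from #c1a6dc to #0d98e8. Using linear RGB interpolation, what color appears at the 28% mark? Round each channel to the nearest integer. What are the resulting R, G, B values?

(143, 162, 223)

#c1a6dc → (193, 166, 220); #0d98e8 → (13, 152, 232).
28% corresponds to t = 0.28.
R = 193 + 0.28 × (13 − 193) = 193 + 0.28 × -180 = 142.6 → 143
G = 166 + 0.28 × (152 − 166) = 166 + 0.28 × -14 = 162.08 → 162
B = 220 + 0.28 × (232 − 220) = 220 + 0.28 × 12 = 223.36 → 223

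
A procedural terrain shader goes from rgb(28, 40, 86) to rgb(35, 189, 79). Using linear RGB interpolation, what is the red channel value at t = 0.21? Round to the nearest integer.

29

R = 28 + 0.21 × (35 − 28) = 29.47 → 29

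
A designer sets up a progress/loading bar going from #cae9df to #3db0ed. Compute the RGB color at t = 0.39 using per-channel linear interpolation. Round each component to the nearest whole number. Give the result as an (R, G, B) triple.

#cae9df → (202, 233, 223); #3db0ed → (61, 176, 237).
R = 202 + 0.39 × (61 − 202) = 202 + 0.39 × -141 = 147.01 → 147
G = 233 + 0.39 × (176 − 233) = 233 + 0.39 × -57 = 210.77 → 211
B = 223 + 0.39 × (237 − 223) = 223 + 0.39 × 14 = 228.46 → 228

(147, 211, 228)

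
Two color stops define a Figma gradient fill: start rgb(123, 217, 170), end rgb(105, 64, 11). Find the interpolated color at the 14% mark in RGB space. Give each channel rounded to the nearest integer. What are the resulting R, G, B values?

(120, 196, 148)

14% corresponds to t = 0.14.
R = 123 + 0.14 × (105 − 123) = 123 + 0.14 × -18 = 120.48 → 120
G = 217 + 0.14 × (64 − 217) = 217 + 0.14 × -153 = 195.58 → 196
B = 170 + 0.14 × (11 − 170) = 170 + 0.14 × -159 = 147.74 → 148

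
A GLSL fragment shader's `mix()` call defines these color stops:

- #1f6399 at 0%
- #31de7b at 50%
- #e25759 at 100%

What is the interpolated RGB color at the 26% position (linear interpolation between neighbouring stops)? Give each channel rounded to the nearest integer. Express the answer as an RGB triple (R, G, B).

26% lies between the 0% and 50% stops, so the local fraction is t = (26 − 0)/(50 − 0) = 26/50 ≈ 0.52.
#1f6399 → (31, 99, 153); #31de7b → (49, 222, 123).
R = 31 + 0.52 × (49 − 31) = 40.36 → 40
G = 99 + 0.52 × (222 − 99) = 162.96 → 163
B = 153 + 0.52 × (123 − 153) = 137.4 → 137

(40, 163, 137)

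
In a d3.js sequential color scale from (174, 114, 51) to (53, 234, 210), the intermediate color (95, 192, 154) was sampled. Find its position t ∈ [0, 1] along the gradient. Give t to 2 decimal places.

Invert the lerp on the B channel (largest span, 159): t = (154 − 51) / (210 − 51) = 103/159 = 0.6478.
Check on R: (95 − 174)/(53 − 174) = 0.6529 ✓

0.65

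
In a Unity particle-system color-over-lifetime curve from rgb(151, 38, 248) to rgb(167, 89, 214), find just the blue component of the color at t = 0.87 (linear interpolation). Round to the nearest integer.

218

B = 248 + 0.87 × (214 − 248) = 218.42 → 218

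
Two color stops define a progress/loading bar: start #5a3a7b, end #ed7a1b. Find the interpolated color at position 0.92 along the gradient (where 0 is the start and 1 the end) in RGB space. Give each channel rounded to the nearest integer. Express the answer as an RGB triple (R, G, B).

#5a3a7b → (90, 58, 123); #ed7a1b → (237, 122, 27).
R = 90 + 0.92 × (237 − 90) = 90 + 0.92 × 147 = 225.24 → 225
G = 58 + 0.92 × (122 − 58) = 58 + 0.92 × 64 = 116.88 → 117
B = 123 + 0.92 × (27 − 123) = 123 + 0.92 × -96 = 34.68 → 35

(225, 117, 35)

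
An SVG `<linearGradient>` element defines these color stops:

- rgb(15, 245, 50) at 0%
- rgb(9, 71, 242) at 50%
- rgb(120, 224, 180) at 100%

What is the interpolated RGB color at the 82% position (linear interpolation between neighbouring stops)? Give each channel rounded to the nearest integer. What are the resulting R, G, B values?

82% lies between the 50% and 100% stops, so the local fraction is t = (82 − 50)/(100 − 50) = 32/50 ≈ 0.64.
R = 9 + 0.64 × (120 − 9) = 80.04 → 80
G = 71 + 0.64 × (224 − 71) = 168.92 → 169
B = 242 + 0.64 × (180 − 242) = 202.32 → 202

(80, 169, 202)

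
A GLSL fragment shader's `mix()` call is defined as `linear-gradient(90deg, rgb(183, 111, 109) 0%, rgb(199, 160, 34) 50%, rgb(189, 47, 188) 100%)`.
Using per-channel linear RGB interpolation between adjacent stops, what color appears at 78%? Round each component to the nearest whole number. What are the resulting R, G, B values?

(193, 97, 120)

78% lies between the 50% and 100% stops, so the local fraction is t = (78 − 50)/(100 − 50) = 28/50 ≈ 0.56.
R = 199 + 0.56 × (189 − 199) = 193.4 → 193
G = 160 + 0.56 × (47 − 160) = 96.72 → 97
B = 34 + 0.56 × (188 − 34) = 120.24 → 120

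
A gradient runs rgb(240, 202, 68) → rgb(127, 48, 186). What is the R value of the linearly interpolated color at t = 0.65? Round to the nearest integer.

167

R = 240 + 0.65 × (127 − 240) = 166.55 → 167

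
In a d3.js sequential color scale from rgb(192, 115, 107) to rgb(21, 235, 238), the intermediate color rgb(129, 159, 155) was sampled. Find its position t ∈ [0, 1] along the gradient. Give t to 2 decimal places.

Invert the lerp on the R channel (largest span, 171): t = (129 − 192) / (21 − 192) = -63/-171 = 0.36842.
Check on G: (159 − 115)/(235 − 115) = 0.3667 ✓

0.37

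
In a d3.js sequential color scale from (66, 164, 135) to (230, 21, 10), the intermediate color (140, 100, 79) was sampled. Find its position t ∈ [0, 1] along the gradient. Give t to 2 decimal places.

0.45

Invert the lerp on the R channel (largest span, 164): t = (140 − 66) / (230 − 66) = 74/164 = 0.45122.
Check on G: (100 − 164)/(21 − 164) = 0.4476 ✓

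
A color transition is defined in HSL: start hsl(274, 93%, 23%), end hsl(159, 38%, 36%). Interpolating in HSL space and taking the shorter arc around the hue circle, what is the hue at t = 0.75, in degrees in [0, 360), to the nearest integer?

188

Hue arc: Δh = 159 − 274 = -115° (|Δh| ≤ 180, already the shorter path).
H = 274 + 0.75 × (-115) = 187.75 → 188°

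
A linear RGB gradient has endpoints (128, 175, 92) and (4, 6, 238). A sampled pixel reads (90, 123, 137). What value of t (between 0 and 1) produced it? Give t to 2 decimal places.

0.31

Invert the lerp on the G channel (largest span, 169): t = (123 − 175) / (6 − 175) = -52/-169 = 0.30769.
Check on R: (90 − 128)/(4 − 128) = 0.3065 ✓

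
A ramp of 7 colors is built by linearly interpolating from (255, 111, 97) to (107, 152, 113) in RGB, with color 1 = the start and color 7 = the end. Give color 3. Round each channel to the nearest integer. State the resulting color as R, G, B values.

(206, 125, 102)

With 7 swatches and endpoints inclusive, swatch 3 sits at t = (3 − 1)/(7 − 1) = 2/6 ≈ 0.3333.
R = 255 + 0.3333 × (107 − 255) = 205.672 → 206
G = 111 + 0.3333 × (152 − 111) = 124.665 → 125
B = 97 + 0.3333 × (113 − 97) = 102.333 → 102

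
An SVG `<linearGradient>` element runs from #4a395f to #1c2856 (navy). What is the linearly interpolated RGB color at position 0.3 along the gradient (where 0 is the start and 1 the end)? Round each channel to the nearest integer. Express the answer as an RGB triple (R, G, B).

(60, 52, 92)

#4a395f → (74, 57, 95); #1c2856 → (28, 40, 86).
R = 74 + 0.3 × (28 − 74) = 74 + 0.3 × -46 = 60.2 → 60
G = 57 + 0.3 × (40 − 57) = 57 + 0.3 × -17 = 51.9 → 52
B = 95 + 0.3 × (86 − 95) = 95 + 0.3 × -9 = 92.3 → 92
So the blended color is (60, 52, 92), about #3c345c.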